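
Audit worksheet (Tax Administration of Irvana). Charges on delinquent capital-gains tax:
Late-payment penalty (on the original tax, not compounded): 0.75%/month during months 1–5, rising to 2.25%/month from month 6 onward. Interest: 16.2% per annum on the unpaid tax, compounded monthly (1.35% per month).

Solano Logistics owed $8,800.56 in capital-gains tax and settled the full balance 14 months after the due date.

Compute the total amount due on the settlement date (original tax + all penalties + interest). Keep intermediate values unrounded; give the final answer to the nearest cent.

$12,730.14

Penalty, months 1–5: 5 × 0.75% × $8,800.56 = $330.02…
Penalty, months 6–14: 9 × 2.25% × $8,800.56 = $1,782.11…
Interest: $8,800.56 × ((1 + 0.0135)^14 − 1) = $8,800.56 × 0.2065145… = $1,817.4432…
Total = $8,800.56 + $2,112.1344 + $1,817.4432… = $12,730.14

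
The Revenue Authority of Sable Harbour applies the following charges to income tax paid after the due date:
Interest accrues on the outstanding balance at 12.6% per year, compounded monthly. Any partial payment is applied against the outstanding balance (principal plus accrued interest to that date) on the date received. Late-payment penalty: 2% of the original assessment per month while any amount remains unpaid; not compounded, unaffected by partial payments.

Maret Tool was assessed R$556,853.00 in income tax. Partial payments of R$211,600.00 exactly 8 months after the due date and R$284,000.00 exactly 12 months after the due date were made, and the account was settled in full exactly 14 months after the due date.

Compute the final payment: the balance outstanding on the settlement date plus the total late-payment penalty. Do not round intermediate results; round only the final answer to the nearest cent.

R$285,176.58

Monthly rate = 12.6% ÷ 12 = 1.05%
Balance at month 8: R$556,853.0000 × (1 + 0.0105)^8 = R$605,384.2341…
After R$211,600.00 payment: R$605,384.2341… − R$211,600.00 = R$393,784.2341…
Balance at month 12: R$393,784.2341… × (1 + 0.0105)^4 = R$410,585.4884…
After R$284,000.00 payment: R$410,585.4884… − R$284,000.00 = R$126,585.4884…
Balance at month 14: R$126,585.4884… × (1 + 0.0105)^2 = R$129,257.7397…
Penalty: 14 × 2% × R$556,853.00 = R$155,918.84
Final settlement = outstanding balance + penalty = R$129,257.7397… + R$155,918.84 = R$285,176.58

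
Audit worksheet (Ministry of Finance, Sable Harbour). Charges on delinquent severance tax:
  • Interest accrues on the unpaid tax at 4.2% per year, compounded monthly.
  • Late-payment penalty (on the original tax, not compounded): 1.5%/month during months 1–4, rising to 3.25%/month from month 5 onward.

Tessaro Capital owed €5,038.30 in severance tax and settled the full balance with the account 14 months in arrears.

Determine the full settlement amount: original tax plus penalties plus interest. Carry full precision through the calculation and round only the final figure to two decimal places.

Penalty, months 1–4: 4 × 1.5% × €5,038.30 = €302.30…
Penalty, months 5–14: 10 × 3.25% × €5,038.30 = €1,637.45…
Interest (4.2%/yr ÷ 12 = 0.35%/month): €5,038.30 × ((1 + 0.0035)^14 − 1) = €252.5725…
Total = €5,038.30 + €1,939.7455 + €252.5725… = €7,230.62

€7,230.62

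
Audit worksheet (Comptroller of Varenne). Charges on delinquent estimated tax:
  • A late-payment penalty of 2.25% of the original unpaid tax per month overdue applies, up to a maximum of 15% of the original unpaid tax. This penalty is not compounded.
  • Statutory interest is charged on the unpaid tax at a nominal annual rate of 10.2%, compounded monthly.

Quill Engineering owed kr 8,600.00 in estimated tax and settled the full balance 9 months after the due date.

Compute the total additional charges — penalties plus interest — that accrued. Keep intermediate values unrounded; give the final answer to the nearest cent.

Penalty (uncapped): 9 × 2.25% × kr 8,600.00 = kr 1,741.50; cap = 15% × kr 8,600.00 = kr 1,290.00 → penalty = kr 1,290.00
Interest (10.2%/yr ÷ 12 = 0.85%/month): kr 8,600.00 × ((1 + 0.0085)^9 − 1) = kr 680.7179…
Penalties + interest = kr 1,290.0000 + kr 680.7179… = kr 1,970.72

kr 1,970.72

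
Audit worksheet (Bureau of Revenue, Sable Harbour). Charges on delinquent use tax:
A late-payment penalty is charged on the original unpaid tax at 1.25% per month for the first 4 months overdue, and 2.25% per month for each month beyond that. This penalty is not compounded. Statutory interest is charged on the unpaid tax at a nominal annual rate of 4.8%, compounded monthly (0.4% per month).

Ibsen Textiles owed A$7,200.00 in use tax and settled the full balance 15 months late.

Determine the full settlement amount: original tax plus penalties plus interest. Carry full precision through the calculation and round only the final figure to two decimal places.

Penalty, months 1–4: 4 × 1.25% × A$7,200.00 = A$360.00
Penalty, months 5–15: 11 × 2.25% × A$7,200.00 = A$1,782.00
Interest: A$7,200.00 × ((1 + 0.004)^15 − 1) = A$7,200.00 × 0.0617095… = A$444.3082…
Total = A$7,200.00 + A$2,142.0000 + A$444.3082… = A$9,786.31

A$9,786.31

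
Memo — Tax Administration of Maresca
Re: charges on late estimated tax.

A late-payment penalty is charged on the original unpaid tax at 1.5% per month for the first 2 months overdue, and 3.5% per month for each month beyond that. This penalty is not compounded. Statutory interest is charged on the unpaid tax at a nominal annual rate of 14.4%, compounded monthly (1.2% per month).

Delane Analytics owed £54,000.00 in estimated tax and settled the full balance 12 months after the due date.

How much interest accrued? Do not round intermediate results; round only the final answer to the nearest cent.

Interest: £54,000.00 × ((1 + 0.012)^12 − 1) = £54,000.00 × 0.1538946… = £8,310.3097…

£8,310.31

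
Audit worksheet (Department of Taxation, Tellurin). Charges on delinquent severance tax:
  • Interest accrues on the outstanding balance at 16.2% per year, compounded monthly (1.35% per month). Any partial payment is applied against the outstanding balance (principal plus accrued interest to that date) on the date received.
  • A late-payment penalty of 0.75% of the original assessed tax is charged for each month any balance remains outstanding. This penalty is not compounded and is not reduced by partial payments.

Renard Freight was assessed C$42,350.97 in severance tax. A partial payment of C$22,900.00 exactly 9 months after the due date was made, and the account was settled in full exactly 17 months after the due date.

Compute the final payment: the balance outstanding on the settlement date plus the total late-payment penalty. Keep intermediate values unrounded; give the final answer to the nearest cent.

Balance at month 9: C$42,350.9700 × (1 + 0.0135)^9 = C$47,783.4100…
After C$22,900.00 payment: C$47,783.4100… − C$22,900.00 = C$24,883.4100…
Balance at month 17: C$24,883.4100… × (1 + 0.0135)^8 = C$27,701.2852…
Penalty: 17 × 0.75% × C$42,350.97 = C$5,399.75…
Final settlement = outstanding balance + penalty = C$27,701.2852… + C$5,399.75… = C$33,101.03

C$33,101.03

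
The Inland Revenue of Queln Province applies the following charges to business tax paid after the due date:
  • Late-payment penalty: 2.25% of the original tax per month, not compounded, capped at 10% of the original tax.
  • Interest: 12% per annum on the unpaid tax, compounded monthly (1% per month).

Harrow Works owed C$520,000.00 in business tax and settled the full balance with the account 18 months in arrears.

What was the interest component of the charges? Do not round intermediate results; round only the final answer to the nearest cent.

C$101,996.69

Interest: C$520,000.00 × ((1 + 0.01)^18 − 1) = C$520,000.00 × 0.1961475… = C$101,996.6874…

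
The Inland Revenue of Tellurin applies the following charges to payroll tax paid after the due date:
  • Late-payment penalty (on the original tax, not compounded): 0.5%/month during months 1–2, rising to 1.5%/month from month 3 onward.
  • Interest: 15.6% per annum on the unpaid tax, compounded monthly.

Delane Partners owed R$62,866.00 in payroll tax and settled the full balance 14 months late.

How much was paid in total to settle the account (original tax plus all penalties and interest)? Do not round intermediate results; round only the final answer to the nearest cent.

R$87,271.09

Penalty, months 1–2: 2 × 0.5% × R$62,866.00 = R$628.66
Penalty, months 3–14: 12 × 1.5% × R$62,866.00 = R$11,315.88
Interest (15.6%/yr ÷ 12 = 1.3%/month): R$62,866.00 × ((1 + 0.013)^14 − 1) = R$12,460.5476…
Total = R$62,866.00 + R$11,944.5400 + R$12,460.5476… = R$87,271.09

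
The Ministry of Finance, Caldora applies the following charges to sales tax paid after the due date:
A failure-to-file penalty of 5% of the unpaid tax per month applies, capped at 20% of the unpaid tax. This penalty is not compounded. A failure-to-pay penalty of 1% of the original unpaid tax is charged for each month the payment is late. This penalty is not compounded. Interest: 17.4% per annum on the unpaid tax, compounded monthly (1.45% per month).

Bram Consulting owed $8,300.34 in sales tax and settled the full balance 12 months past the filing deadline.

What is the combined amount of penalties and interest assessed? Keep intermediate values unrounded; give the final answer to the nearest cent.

Failure-to-file: 12 × 5% × $8,300.34 = $4,980.20…, capped at 20% × $8,300.34 = $1,660.07…
Failure-to-pay penalty: 12 × 1% × $8,300.34 = $996.04…
Interest: $8,300.34 × ((1 + 0.0145)^12 − 1) = $8,300.34 × 0.1885696… = $1,565.1918…
Penalties + interest = $2,656.1088 + $1,565.1918… = $4,221.30

$4,221.30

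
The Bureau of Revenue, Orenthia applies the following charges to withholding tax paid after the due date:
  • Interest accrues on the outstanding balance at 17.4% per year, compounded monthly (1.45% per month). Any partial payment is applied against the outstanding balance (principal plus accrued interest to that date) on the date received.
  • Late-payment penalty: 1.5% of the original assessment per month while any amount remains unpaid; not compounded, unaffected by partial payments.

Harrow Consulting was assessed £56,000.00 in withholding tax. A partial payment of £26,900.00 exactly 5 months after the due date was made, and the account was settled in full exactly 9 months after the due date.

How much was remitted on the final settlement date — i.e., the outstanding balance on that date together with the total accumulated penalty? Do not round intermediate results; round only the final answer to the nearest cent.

Balance at month 5: £56,000.0000 × (1 + 0.0145)^5 = £60,179.4596…
After £26,900.00 payment: £60,179.4596… − £26,900.00 = £33,279.4596…
Balance at month 9: £33,279.4596… × (1 + 0.0145)^4 = £35,252.0576…
Penalty: 9 × 1.5% × £56,000.00 = £7,560.00
Final settlement = outstanding balance + penalty = £35,252.0576… + £7,560.00 = £42,812.06

£42,812.06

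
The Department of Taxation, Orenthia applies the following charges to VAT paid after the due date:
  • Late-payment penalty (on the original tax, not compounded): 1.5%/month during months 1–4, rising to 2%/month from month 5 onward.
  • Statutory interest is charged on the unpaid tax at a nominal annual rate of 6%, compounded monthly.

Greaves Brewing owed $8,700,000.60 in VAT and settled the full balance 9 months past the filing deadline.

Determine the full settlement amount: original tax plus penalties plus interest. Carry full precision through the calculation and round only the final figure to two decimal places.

Penalty, months 1–4: 4 × 1.5% × $8,700,000.60 = $522,000.04…
Penalty, months 5–9: 5 × 2% × $8,700,000.60 = $870,000.06
Interest (6%/yr ÷ 12 = 0.5%/month): $8,700,000.60 × ((1 + 0.005)^9 − 1) = $399,422.0661…
Total = $8,700,000.60 + $1,392,000.0960 + $399,422.0661… = $10,491,422.76

$10,491,422.76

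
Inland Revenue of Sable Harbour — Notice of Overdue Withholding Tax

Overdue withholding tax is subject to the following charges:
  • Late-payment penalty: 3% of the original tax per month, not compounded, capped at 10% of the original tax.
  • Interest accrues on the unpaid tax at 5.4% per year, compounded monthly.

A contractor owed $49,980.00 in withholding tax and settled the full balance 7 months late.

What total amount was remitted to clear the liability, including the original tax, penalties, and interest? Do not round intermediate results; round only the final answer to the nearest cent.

Penalty (uncapped): 7 × 3% × $49,980.00 = $10,495.80; cap = 10% × $49,980.00 = $4,998.00 → penalty = $4,998.00
Interest (5.4%/yr ÷ 12 = 0.45%/month): $49,980.00 × ((1 + 0.0045)^7 − 1) = $1,595.7841…
Total = $49,980.00 + $4,998.0000 + $1,595.7841… = $56,573.78

$56,573.78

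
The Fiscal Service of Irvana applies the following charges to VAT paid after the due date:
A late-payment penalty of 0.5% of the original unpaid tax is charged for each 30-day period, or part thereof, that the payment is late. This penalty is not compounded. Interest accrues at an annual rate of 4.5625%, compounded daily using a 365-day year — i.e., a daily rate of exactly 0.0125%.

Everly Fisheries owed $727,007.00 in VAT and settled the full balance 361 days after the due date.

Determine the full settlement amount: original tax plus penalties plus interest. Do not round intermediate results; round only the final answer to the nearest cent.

Penalty periods: ⌈361/30⌉ = 13; penalty = 13 × 0.5% × $727,007.00 = $47,255.46…
Interest: $727,007.00 × ((1 + 0.000125)^361 − 1) = $727,007.00 × 0.04615567… = $33,555.4961…
Total = $727,007.00 + $47,255.4550 + $33,555.4961… = $807,817.95

$807,817.95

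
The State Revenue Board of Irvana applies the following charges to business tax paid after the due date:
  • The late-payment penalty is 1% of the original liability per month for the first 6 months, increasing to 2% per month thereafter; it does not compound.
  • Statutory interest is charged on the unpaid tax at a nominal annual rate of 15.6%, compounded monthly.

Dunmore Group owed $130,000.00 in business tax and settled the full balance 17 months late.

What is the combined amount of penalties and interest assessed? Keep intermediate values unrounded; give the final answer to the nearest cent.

$68,321.28

Penalty, months 1–6: 6 × 1% × $130,000.00 = $7,800.00
Penalty, months 7–17: 11 × 2% × $130,000.00 = $28,600.00
Interest (15.6%/yr ÷ 12 = 1.3%/month): $130,000.00 × ((1 + 0.013)^17 − 1) = $31,921.2782…
Penalties + interest = $36,400.0000 + $31,921.2782… = $68,321.28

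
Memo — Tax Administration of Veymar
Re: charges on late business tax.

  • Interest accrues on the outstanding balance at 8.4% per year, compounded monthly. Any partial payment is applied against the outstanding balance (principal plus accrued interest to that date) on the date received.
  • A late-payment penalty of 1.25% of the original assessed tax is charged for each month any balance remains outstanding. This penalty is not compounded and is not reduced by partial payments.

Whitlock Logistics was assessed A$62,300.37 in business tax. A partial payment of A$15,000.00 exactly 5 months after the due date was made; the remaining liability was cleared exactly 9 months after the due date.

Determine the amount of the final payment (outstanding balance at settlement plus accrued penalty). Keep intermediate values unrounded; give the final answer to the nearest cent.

Monthly rate = 8.4% ÷ 12 = 0.7%
Balance at month 5: A$62,300.3700 × (1 + 0.007)^5 = A$64,511.6246…
After A$15,000.00 payment: A$64,511.6246… − A$15,000.00 = A$49,511.6246…
Balance at month 9: A$49,511.6246… × (1 + 0.007)^4 = A$50,912.5745…
Penalty: 9 × 1.25% × A$62,300.37 = A$7,008.79…
Final settlement = outstanding balance + penalty = A$50,912.5745… + A$7,008.79… = A$57,921.37

A$57,921.37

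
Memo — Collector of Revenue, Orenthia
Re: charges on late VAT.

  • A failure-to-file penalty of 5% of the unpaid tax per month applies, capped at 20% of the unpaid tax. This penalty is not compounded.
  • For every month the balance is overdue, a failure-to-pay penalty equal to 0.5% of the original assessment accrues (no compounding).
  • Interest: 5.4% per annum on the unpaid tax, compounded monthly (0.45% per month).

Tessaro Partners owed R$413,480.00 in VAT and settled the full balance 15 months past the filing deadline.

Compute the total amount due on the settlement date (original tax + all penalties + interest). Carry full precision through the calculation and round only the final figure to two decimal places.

Failure-to-file: 15 × 5% × R$413,480.00 = R$310,110.00, capped at 20% × R$413,480.00 = R$82,696.00
Failure-to-pay penalty = 0.5% × R$413,480.00 × 15 mo = R$31,011.00
Interest: R$413,480.00 × ((1 + 0.0045)^15 − 1) = R$413,480.00 × 0.0696683… = R$28,806.4393…
Total = R$413,480.00 + R$113,707.0000 + R$28,806.4393… = R$555,993.44

R$555,993.44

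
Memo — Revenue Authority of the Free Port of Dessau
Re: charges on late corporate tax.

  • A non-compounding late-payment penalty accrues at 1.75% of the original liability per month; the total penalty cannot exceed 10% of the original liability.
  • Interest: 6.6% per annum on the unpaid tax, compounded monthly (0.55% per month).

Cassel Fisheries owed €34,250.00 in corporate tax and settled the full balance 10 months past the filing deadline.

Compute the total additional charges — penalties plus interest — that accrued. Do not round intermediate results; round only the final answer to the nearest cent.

Penalty (uncapped): 10 × 1.75% × €34,250.00 = €5,993.75; cap = 10% × €34,250.00 = €3,425.00 → penalty = €3,425.00
Interest: €34,250.00 × ((1 + 0.0055)^10 − 1) = €34,250.00 × 0.0563814… = €1,931.0632…
Penalties + interest = €3,425.0000 + €1,931.0632… = €5,356.06

€5,356.06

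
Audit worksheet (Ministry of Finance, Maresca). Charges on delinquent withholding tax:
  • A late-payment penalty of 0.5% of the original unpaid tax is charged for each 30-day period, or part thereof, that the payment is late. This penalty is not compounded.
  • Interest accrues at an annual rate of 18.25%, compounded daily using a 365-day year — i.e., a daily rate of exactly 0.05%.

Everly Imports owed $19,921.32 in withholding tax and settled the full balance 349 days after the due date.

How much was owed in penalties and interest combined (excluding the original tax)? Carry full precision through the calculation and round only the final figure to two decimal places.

$4,992.26

Penalty periods: ⌈349/30⌉ = 12; penalty = 12 × 0.5% × $19,921.32 = $1,195.28…
Interest: $19,921.32 × ((1 + 0.0005)^349 − 1) = $19,921.32 × 0.19059882… = $3,796.9801…
Penalties + interest = $1,195.2792 + $3,796.9801… = $4,992.26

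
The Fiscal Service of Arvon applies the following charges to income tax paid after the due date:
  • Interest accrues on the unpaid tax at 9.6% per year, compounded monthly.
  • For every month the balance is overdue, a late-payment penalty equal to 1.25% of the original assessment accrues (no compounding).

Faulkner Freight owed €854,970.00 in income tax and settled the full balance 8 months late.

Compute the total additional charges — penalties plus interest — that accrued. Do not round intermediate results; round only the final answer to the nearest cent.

Late-payment penalty: 8 × 1.25% × €854,970.00 = €85,497.00
Interest (9.6%/yr ÷ 12 = 0.8%/month): €854,970.00 × ((1 + 0.008)^8 − 1) = €56,274.9467…
Penalties + interest = €85,497.0000 + €56,274.9467… = €141,771.95

€141,771.95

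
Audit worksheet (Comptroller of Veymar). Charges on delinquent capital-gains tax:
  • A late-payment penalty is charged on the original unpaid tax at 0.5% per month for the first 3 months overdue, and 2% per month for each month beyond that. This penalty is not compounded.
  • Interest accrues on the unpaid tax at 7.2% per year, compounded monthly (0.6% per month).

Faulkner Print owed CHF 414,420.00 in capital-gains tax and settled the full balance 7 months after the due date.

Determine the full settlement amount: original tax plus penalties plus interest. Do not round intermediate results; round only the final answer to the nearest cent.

Penalty, months 1–3: 3 × 0.5% × CHF 414,420.00 = CHF 6,216.30
Penalty, months 4–7: 4 × 2% × CHF 414,420.00 = CHF 33,153.60
Interest: CHF 414,420.00 × ((1 + 0.006)^7 − 1) = CHF 414,420.00 × 0.0427636… = CHF 17,722.0934…
Total = CHF 414,420.00 + CHF 39,369.9000 + CHF 17,722.0934… = CHF 471,511.99

CHF 471,511.99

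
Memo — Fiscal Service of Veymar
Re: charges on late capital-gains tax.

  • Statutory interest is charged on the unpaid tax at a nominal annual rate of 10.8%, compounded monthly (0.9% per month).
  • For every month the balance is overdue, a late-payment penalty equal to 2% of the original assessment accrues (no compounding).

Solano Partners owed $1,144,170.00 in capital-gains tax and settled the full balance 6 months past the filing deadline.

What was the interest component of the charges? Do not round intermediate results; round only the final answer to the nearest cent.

$63,192.14

Interest: $1,144,170.00 × ((1 + 0.009)^6 − 1) = $1,144,170.00 × 0.0552297… = $63,192.1416…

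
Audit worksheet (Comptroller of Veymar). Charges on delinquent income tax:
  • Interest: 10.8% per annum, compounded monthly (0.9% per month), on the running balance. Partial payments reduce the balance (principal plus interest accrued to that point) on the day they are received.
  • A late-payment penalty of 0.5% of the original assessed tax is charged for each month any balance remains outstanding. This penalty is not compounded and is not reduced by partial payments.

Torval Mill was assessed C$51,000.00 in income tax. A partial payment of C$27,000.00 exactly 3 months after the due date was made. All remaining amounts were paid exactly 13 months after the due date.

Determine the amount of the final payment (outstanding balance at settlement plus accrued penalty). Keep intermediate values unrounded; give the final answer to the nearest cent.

Balance at month 3: C$51,000.0000 × (1 + 0.009)^3 = C$52,389.4302…
After C$27,000.00 payment: C$52,389.4302… − C$27,000.00 = C$25,389.4302…
Balance at month 13: C$25,389.4302… × (1 + 0.009)^10 = C$27,769.2798…
Penalty: 13 × 0.5% × C$51,000.00 = C$3,315.00
Final settlement = outstanding balance + penalty = C$27,769.2798… + C$3,315.00 = C$31,084.28

C$31,084.28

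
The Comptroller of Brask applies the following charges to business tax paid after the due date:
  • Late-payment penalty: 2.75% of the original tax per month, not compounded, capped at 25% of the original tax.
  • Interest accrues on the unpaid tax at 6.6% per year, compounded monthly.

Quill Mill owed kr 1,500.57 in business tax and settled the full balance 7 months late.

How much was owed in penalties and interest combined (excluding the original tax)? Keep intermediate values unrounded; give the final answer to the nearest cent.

Penalty: 7 × 2.75% × kr 1,500.57 = kr 288.86… (below the 25% cap of kr 375.14…)
Interest (6.6%/yr ÷ 12 = 0.55%/month): kr 1,500.57 × ((1 + 0.0055)^7 − 1) = kr 58.7340…
Penalties + interest = kr 288.8597… + kr 58.7340… = kr 347.59

kr 347.59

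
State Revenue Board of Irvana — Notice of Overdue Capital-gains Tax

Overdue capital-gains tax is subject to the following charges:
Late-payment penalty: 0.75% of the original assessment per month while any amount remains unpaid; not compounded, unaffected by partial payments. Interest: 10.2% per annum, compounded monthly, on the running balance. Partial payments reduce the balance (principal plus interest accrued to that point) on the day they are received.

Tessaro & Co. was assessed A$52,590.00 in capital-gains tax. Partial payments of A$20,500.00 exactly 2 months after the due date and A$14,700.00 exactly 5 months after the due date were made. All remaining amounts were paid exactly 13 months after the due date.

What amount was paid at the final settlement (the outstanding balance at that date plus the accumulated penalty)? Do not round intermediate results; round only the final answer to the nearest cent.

A$25,604.35

Monthly rate = 10.2% ÷ 12 = 0.85%
Balance at month 2: A$52,590.0000 × (1 + 0.0085)^2 = A$53,487.8296…
After A$20,500.00 payment: A$53,487.8296… − A$20,500.00 = A$32,987.8296…
Balance at month 5: A$32,987.8296… × (1 + 0.0085)^3 = A$33,836.1897…
After A$14,700.00 payment: A$33,836.1897… − A$14,700.00 = A$19,136.1897…
Balance at month 13: A$19,136.1897… × (1 + 0.0085)^8 = A$20,476.8282…
Penalty: 13 × 0.75% × A$52,590.00 = A$5,127.53…
Final settlement = outstanding balance + penalty = A$20,476.8282… + A$5,127.53… = A$25,604.35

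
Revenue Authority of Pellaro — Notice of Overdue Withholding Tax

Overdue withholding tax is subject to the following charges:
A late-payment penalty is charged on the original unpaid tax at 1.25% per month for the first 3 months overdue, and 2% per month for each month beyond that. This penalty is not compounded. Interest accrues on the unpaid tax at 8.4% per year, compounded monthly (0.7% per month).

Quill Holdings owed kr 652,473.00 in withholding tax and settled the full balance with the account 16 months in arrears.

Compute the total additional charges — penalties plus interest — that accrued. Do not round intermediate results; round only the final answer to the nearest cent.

kr 271,152.46

Penalty, months 1–3: 3 × 1.25% × kr 652,473.00 = kr 24,467.74…
Penalty, months 4–16: 13 × 2% × kr 652,473.00 = kr 169,642.98
Interest: kr 652,473.00 × ((1 + 0.007)^16 − 1) = kr 652,473.00 × 0.1180765… = kr 77,041.7440…
Penalties + interest = kr 194,110.7175 + kr 77,041.7440… = kr 271,152.46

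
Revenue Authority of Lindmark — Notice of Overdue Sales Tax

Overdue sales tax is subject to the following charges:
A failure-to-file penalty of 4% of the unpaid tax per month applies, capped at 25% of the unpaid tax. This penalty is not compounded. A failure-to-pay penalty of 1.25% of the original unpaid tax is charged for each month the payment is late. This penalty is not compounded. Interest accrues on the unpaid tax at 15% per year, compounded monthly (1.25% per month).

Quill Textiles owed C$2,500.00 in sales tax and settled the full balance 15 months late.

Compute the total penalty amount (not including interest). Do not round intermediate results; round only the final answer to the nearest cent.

Failure-to-file: 15 × 4% × C$2,500.00 = C$1,500.00, capped at 25% × C$2,500.00 = C$625.00
Failure-to-pay penalty: 15 × 1.25% × C$2,500.00 = C$468.75
Total penalty = C$625.00 + C$468.75 = C$1,093.75

C$1,093.75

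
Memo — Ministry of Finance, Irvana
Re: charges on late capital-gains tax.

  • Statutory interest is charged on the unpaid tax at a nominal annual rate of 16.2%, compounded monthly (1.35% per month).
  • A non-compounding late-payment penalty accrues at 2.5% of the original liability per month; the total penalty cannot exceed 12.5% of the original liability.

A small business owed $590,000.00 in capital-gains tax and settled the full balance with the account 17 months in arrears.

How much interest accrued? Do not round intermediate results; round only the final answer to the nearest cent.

$151,064.17

Interest: $590,000.00 × ((1 + 0.0135)^17 − 1) = $590,000.00 × 0.2560410… = $151,064.1653…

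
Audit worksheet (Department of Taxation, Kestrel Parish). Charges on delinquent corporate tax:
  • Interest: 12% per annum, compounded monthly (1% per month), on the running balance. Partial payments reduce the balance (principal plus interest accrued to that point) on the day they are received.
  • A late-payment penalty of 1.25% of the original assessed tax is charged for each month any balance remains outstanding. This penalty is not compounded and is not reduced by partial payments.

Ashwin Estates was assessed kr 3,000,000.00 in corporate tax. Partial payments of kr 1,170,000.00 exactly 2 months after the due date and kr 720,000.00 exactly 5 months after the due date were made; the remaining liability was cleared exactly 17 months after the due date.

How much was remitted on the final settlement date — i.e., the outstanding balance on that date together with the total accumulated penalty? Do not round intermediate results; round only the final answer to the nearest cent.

Balance at month 2: kr 3,000,000.0000 × (1 + 0.01)^2 = kr 3,060,300.0000
After kr 1,170,000.00 payment: kr 3,060,300.0000 − kr 1,170,000.00 = kr 1,890,300.0000
Balance at month 5: kr 1,890,300.0000 × (1 + 0.01)^3 = kr 1,947,577.9803
After kr 720,000.00 payment: kr 1,947,577.9803 − kr 720,000.00 = kr 1,227,577.9803
Balance at month 17: kr 1,227,577.9803 × (1 + 0.01)^12 = kr 1,383,265.5946…
Penalty: 17 × 1.25% × kr 3,000,000.00 = kr 637,500.00
Final settlement = outstanding balance + penalty = kr 1,383,265.5946… + kr 637,500.00 = kr 2,020,765.59

kr 2,020,765.59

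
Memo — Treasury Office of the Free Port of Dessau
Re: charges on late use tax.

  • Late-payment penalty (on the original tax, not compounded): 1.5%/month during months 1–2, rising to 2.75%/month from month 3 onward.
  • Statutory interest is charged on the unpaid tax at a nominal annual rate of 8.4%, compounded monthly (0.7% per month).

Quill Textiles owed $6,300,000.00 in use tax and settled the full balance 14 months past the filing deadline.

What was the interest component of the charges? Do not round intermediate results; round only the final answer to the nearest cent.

$646,293.62

Interest: $6,300,000.00 × ((1 + 0.007)^14 − 1) = $6,300,000.00 × 0.1025863… = $646,293.6232…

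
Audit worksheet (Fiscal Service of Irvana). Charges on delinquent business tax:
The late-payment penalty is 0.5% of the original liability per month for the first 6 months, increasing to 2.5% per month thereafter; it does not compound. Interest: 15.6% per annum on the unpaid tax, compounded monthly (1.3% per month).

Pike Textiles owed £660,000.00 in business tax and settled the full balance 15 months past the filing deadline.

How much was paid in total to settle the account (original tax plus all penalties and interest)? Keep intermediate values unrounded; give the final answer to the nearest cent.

£969,397.94

Penalty, months 1–6: 6 × 0.5% × £660,000.00 = £19,800.00
Penalty, months 7–15: 9 × 2.5% × £660,000.00 = £148,500.00
Interest: £660,000.00 × ((1 + 0.013)^15 − 1) = £660,000.00 × 0.2137848… = £141,097.9418…
Total = £660,000.00 + £168,300.0000 + £141,097.9418… = £969,397.94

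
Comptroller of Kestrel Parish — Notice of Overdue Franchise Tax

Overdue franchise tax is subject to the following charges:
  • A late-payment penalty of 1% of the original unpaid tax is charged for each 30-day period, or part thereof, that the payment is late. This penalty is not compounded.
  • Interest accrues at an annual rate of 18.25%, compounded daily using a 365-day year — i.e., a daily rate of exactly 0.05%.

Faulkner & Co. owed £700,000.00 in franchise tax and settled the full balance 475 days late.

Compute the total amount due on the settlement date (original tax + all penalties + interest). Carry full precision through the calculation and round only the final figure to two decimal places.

£999,599.81

Penalty periods: ⌈475/30⌉ = 16; penalty = 16 × 1% × £700,000.00 = £112,000.00
Interest: £700,000.00 × ((1 + 0.0005)^475 − 1) = £700,000.00 × 0.26799973… = £187,599.8125…
Total = £700,000.00 + £112,000.0000 + £187,599.8125… = £999,599.81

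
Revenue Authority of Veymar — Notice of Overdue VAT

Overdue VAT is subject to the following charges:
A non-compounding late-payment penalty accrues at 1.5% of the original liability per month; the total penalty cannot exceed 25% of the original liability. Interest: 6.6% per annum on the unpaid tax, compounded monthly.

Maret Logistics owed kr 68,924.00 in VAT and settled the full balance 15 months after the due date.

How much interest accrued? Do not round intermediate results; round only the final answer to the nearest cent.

Interest (6.6%/yr ÷ 12 = 0.55%/month): kr 68,924.00 × ((1 + 0.0055)^15 − 1) = kr 5,910.4546…

kr 5,910.45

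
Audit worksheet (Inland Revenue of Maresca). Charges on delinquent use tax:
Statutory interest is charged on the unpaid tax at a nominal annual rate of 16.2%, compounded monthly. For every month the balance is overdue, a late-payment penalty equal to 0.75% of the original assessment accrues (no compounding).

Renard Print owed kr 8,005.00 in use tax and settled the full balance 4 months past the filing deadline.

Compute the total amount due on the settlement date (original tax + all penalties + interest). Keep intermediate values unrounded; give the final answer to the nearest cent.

kr 8,686.25

Late-payment penalty = 0.75% × kr 8,005.00 × 4 mo = kr 240.15
Interest (16.2%/yr ÷ 12 = 1.35%/month): kr 8,005.00 × ((1 + 0.0135)^4 − 1) = kr 441.1025…
Total = kr 8,005.00 + kr 240.1500 + kr 441.1025… = kr 8,686.25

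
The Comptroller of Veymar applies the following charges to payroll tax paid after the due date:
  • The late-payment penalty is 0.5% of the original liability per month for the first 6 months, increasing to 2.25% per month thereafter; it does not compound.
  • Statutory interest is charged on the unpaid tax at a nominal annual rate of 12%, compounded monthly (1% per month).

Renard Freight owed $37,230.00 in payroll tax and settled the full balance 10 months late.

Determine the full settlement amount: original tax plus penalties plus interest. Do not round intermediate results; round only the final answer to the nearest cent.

Penalty, months 1–6: 6 × 0.5% × $37,230.00 = $1,116.90
Penalty, months 7–10: 4 × 2.25% × $37,230.00 = $3,350.70
Interest: $37,230.00 × ((1 + 0.01)^10 − 1) = $37,230.00 × 0.1046221… = $3,895.0817…
Total = $37,230.00 + $4,467.6000 + $3,895.0817… = $45,592.68

$45,592.68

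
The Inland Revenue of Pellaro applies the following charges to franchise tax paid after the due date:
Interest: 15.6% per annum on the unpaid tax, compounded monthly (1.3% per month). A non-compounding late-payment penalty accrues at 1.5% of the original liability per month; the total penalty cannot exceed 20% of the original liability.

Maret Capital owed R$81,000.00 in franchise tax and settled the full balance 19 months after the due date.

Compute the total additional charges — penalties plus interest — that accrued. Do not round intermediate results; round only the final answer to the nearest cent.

R$38,729.59

Penalty (uncapped): 19 × 1.5% × R$81,000.00 = R$23,085.00; cap = 20% × R$81,000.00 = R$16,200.00 → penalty = R$16,200.00
Interest: R$81,000.00 × ((1 + 0.013)^19 − 1) = R$81,000.00 × 0.2781430… = R$22,529.5868…
Penalties + interest = R$16,200.0000 + R$22,529.5868… = R$38,729.59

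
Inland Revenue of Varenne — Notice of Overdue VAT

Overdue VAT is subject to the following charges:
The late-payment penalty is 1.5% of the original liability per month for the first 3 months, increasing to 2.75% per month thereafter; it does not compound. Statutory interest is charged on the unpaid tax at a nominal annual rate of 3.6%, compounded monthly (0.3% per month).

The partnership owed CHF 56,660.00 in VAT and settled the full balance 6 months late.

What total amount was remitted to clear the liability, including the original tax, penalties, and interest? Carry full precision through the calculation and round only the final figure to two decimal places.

CHF 64,911.71

Penalty, months 1–3: 3 × 1.5% × CHF 56,660.00 = CHF 2,549.70
Penalty, months 4–6: 3 × 2.75% × CHF 56,660.00 = CHF 4,674.45
Interest: CHF 56,660.00 × ((1 + 0.003)^6 − 1) = CHF 56,660.00 × 0.0181355… = CHF 1,027.5598…
Total = CHF 56,660.00 + CHF 7,224.1500 + CHF 1,027.5598… = CHF 64,911.71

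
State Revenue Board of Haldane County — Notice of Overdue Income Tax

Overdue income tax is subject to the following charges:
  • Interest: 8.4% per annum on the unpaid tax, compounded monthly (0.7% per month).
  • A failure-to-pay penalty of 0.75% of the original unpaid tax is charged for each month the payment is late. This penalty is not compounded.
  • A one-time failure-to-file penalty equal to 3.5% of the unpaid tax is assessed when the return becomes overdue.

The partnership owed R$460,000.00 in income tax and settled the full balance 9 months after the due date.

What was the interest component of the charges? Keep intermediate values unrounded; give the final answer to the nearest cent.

Interest: R$460,000.00 × ((1 + 0.007)^9 − 1) = R$460,000.00 × 0.0647931… = R$29,804.8337…

R$29,804.83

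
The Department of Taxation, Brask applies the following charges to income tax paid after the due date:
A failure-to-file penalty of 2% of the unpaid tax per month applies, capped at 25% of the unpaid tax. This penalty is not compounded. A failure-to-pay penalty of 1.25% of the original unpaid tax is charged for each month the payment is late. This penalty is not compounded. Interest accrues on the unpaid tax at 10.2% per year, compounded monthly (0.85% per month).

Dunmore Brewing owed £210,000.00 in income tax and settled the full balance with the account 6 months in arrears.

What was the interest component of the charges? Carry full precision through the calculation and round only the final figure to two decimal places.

£10,940.18

Interest: £210,000.00 × ((1 + 0.0085)^6 − 1) = £210,000.00 × 0.0520961… = £10,940.1833…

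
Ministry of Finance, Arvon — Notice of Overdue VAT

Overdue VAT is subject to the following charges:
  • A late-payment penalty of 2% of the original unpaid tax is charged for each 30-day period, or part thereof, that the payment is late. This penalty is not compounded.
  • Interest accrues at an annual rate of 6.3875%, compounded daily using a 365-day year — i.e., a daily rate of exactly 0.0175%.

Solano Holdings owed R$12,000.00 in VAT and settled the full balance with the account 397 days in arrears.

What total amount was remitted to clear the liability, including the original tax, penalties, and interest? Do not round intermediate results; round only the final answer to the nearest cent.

R$16,223.26

Penalty periods: ⌈397/30⌉ = 14; penalty = 14 × 2% × R$12,000.00 = R$3,360.00
Interest: R$12,000.00 × ((1 + 0.000175)^397 − 1) = R$12,000.00 × 0.07193875… = R$863.2650…
Total = R$12,000.00 + R$3,360.0000 + R$863.2650… = R$16,223.26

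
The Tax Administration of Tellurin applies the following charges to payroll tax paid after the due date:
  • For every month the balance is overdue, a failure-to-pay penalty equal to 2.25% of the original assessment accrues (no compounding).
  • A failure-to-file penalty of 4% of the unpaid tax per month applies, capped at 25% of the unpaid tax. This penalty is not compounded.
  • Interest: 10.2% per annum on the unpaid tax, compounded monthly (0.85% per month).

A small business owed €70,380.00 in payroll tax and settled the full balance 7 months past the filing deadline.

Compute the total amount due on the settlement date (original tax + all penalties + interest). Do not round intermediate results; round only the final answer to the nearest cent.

€103,355.77

Failure-to-file: 7 × 4% × €70,380.00 = €19,706.40, capped at 25% × €70,380.00 = €17,595.00
Failure-to-pay penalty = 2.25% × €70,380.00 × 7 mo = €11,084.85
Interest: €70,380.00 × ((1 + 0.0085)^7 − 1) = €70,380.00 × 0.0610389… = €4,295.9198…
Total = €70,380.00 + €28,679.8500 + €4,295.9198… = €103,355.77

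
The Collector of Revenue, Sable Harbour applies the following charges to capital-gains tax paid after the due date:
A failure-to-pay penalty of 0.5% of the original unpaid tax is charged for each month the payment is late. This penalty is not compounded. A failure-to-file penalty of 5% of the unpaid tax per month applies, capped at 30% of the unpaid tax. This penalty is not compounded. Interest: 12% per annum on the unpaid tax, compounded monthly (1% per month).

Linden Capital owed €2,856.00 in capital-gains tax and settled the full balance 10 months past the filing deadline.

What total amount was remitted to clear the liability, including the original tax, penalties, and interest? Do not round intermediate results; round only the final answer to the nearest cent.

€4,154.40

Failure-to-file: 10 × 5% × €2,856.00 = €1,428.00, capped at 30% × €2,856.00 = €856.80
Failure-to-pay penalty: 10 × 0.5% × €2,856.00 = €142.80
Interest: €2,856.00 × ((1 + 0.01)^10 − 1) = €2,856.00 × 0.1046221… = €298.8008…
Total = €2,856.00 + €999.6000 + €298.8008… = €4,154.40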